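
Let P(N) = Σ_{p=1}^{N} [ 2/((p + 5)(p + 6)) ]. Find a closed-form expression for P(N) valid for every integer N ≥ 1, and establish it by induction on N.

P(N) = N/(3(N + 6))

We claim P(N) = N/(3(N + 6)) for all N ≥ 1.
Base step (N = 1): P(1) = 1/21, and the closed form gives 1/21. They agree.
Inductive step: suppose the statement holds for some p ≥ 1, so P(p) = p/(3(p + 6)).
Then P(p+1) = P(p) + (2/((p + 6)(p + 7))) = (p/(3(p + 6))) + (2/((p + 6)(p + 7))).
Simplifying, P(p+1) = (p + 1)/(3(p + 7)) = (p+1)/(3((p+1) + 6)),
which is the closed form with N = p+1.
This completes the induction.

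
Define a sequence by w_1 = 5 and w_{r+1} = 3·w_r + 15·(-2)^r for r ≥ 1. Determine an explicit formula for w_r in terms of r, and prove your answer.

Computing the first terms: w_1 = 5, w_2 = -15, w_3 = 15. This suggests w_r = -3(-2)^r - 3^(r - 1).
When r = 1: the formula gives 5 = 5 = w_1.
Suppose the result is true for r = i, so w_i = -3(-2)^i - 3^(i - 1).
Then w_{i+1} = 3·w_i + 15·(-2)^i = 3·(-3(-2)^i - 3^(i - 1)) + 15·(-2)^i = -3(-2)^(i + 1) - 3^i = -3(-2)^(i+1) - 3^((i+1) - 1),
which is the claimed formula at r = i+1.
By induction, the statement is established for all r ≥ 1.

w_r = -3(-2)^r - 3^(r - 1)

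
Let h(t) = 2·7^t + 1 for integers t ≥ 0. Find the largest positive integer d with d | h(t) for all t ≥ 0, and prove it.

Computing the first values: h(0) = 3 and h(1) = 15; gcd(3, 15) = 3, so d ≤ 3.
We prove 3 | 2·7^t + 1 for all t ≥ 0 by induction on t.
Base case (t = 0): h(0) = 3 = 3·(1), so 3 | h(0).
Inductive step: suppose the statement holds for some k ≥ 0, i.e. 3 | h(k). Then
h(k+1) = 2·7^(k+1) + 1 = 7·(2·7^k + 1) - 6 = 7·h(k) - 6. The first term is divisible by 3 by the inductive hypothesis, and -6 is divisible by 3. Hence 3 | h(k+1).
By induction, the statement is established for all t ≥ 0.
Therefore the largest such d is 3.

d = 3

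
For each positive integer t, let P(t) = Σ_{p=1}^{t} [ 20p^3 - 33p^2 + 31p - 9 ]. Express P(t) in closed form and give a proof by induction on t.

We claim P(t) = t(5t^3 - t^2 + 4t + 1) for all t ≥ 1.
For the base case t = 1: P(1) = 9, and the closed form gives 9. They agree.
For the inductive step, assume it holds for an arbitrary p ≥ 1, so P(p) = p(5p^3 - p^2 + 4p + 1).
Then P(p+1) = P(p) + (20p^3 + 27p^2 + 25p + 9) = (p(5p^3 - p^2 + 4p + 1)) + (20p^3 + 27p^2 + 25p + 9).
Simplifying, P(p+1) = (p + 1)(5p^3 + 14p^2 + 17p + 9) = (p+1)(5(p+1)^3 - (p+1)^2 + 4(p+1) + 1),
which is the closed form with t = p+1.
By the principle of mathematical induction, the result holds for all t ≥ 1.

P(t) = t(5t^3 - t^2 + 4t + 1)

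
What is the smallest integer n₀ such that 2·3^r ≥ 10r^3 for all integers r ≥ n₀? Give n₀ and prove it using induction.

At r = 6: 1458 < 2160, so the inequality fails and n₀ ≥ 7. We prove 2·3^r ≥ 10r^3 for all r ≥ 7.
When r = 7: 2·3^r = 4374 and 10r^3 = 3430, so 4374 ≥ 3430.
Inductive step: assume the claim holds for r = i, so 2·3^i ≥ 10i^3.
Then 2·3^(i + 1) = 3·(2·3^i) ≥ 3·(10i^3).
Also, for i ≥ 7 we have 3·(10i^3) ≥ 10(i+1)^3, since 3 ≥ (1 + 1/i)^3 for all i ≥ 7.
Combining, 2·3^(i + 1) ≥ 10(i+1)^3.
By the principle of mathematical induction, the result holds for all r ≥ 7.
Hence the smallest such n₀ is 7.

n₀ = 7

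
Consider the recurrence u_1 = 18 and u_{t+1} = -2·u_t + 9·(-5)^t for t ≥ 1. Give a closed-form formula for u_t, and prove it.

Computing the first terms: u_1 = 18, u_2 = -81, u_3 = 387. This suggests u_t = 3(-2)^(t - 1) - 3(-5)^t.
Base case (t = 1): the formula gives 18 = 18 = u_1.
Suppose the result is true for t = m, so u_m = 3(-2)^(m - 1) - 3(-5)^m.
Then u_{m+1} = -2·u_m + 9·(-5)^m = -2·(3(-2)^(m - 1) - 3(-5)^m) + 9·(-5)^m = 3(-2)^m - 3(-5)^(m + 1) = 3(-2)^((m+1) - 1) - 3(-5)^(m+1),
which is the claimed formula at t = m+1.
By induction, the statement is established for all t ≥ 1.

u_t = 3(-2)^(t - 1) - 3(-5)^t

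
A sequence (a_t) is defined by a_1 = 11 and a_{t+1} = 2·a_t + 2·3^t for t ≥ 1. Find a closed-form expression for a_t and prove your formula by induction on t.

a_t = 5·2^(t - 1) + 2·3^t

Computing the first terms: a_1 = 11, a_2 = 28, a_3 = 74. This suggests a_t = 5·2^(t - 1) + 2·3^t.
Base case (t = 1): the formula gives 11 = 11 = a_1.
Inductive step: assume the claim holds for t = r, so a_r = 5·2^(r - 1) + 2·3^r.
Then a_{r+1} = 2·a_r + 2·3^r = 2·(5·2^(r - 1) + 2·3^r) + 2·3^r = 5·2^r + 2·3^(r + 1) = 5·2^((r+1) - 1) + 2·3^(r+1),
which is the claimed formula at t = r+1.
This completes the induction.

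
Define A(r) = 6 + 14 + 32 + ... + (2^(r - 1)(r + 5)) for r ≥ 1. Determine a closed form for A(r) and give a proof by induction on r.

A(r) = 2^r(r + 4) - 4

We claim A(r) = 2^r(r + 4) - 4 for all r ≥ 1.
Base case (r = 1): A(1) = 6, and the closed form gives 6. They agree.
Inductive step: assume the claim holds for r = k, so A(k) = 2^k(k + 4) - 4.
Then A(k+1) = A(k) + (2^k(k + 6)) = (2^k(k + 4) - 4) + (2^k(k + 6)).
Simplifying, A(k+1) = 2·2^k·k + 10·2^k - 4 = 2^(k+1)((k+1) + 4) - 4,
which is the closed form with r = k+1.
Hence, by induction on r, the claim holds for every r ≥ 1.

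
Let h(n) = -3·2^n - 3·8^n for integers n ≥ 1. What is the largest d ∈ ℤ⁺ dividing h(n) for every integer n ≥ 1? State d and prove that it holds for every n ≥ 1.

Computing the first values: h(1) = -30 and h(2) = -204; gcd(-30, -204) = 6, so d ≤ 6.
We prove 6 | -3·2^n - 3·8^n for all n ≥ 1 by induction on n.
Base step (n = 1): h(1) = -30 = 6·(-5), so 6 | h(1).
Inductive step: assume the claim holds for n = p, i.e. 6 | h(p). Then
h(p+1) − 8·h(p) = (-3·2^(p+1) - 3·8^(p+1)) − 8·(-3·2^p - 3·8^p) = (-3)·2^p·(2 − 8) = (18)·2^p. Since 6 | h(p) by the inductive hypothesis, 6 | 8·h(p); and 6 | 18 since 18 = 6·3. Therefore 6 | h(p+1).
By the principle of mathematical induction, the result holds for all n ≥ 1.
Therefore the largest such d is 6.

d = 6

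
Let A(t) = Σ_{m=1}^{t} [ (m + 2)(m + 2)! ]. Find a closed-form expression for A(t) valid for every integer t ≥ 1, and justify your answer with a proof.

We claim A(t) = (t + 3)! - 6 for all t ≥ 1.
For the base case t = 1: A(1) = 18, and the closed form gives 18. They agree.
Suppose the result is true for t = m, so A(m) = (m + 3)! - 6.
Then A(m+1) = A(m) + ((m + 3)(m + 3)!) = ((m + 3)! - 6) + ((m + 3)(m + 3)!).
Simplifying, A(m+1) = ((m+1) + 3)! - 6,
which is the closed form with t = m+1.
Hence, by induction on t, the claim holds for every t ≥ 1.

A(t) = (t + 3)! - 6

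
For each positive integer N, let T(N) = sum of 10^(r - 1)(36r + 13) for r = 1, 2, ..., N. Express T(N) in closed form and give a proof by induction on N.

T(N) = 10^N(4N + 1) - 1

We claim T(N) = 10^N(4N + 1) - 1 for all N ≥ 1.
Base step (N = 1): T(1) = 49, and the closed form gives 49. They agree.
Inductive step: suppose the statement holds for some r ≥ 1, so T(r) = 10^r(4r + 1) - 1.
Then T(r+1) = T(r) + (10^r(36r + 49)) = (10^r(4r + 1) - 1) + (10^r(36r + 49)).
Simplifying, T(r+1) = 40·10^r·r + 50·10^r - 1 = 10^(r+1)(4(r+1) + 1) - 1,
which is the closed form with N = r+1.
Hence, by induction on N, the claim holds for every N ≥ 1.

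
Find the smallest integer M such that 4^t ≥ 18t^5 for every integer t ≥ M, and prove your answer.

M = 11

At t = 10: 1048576 < 1800000, so the inequality fails and M ≥ 11. We prove 4^t ≥ 18t^5 for all t ≥ 11.
Base case (t = 11): 4^t = 4194304 and 18t^5 = 2898918, so 4194304 ≥ 2898918.
For the inductive step, assume it holds for an arbitrary i ≥ 11, so 4^i ≥ 18i^5.
Then 4^(i + 1) = 4·(4^i) ≥ 4·(18i^5).
Also, for i ≥ 11 we have 4·(18i^5) ≥ 18(i+1)^5, since 4 ≥ (1 + 1/i)^5 for all i ≥ 11.
Combining, 4^(i + 1) ≥ 18(i+1)^5.
This completes the induction.
Hence the smallest such M is 11.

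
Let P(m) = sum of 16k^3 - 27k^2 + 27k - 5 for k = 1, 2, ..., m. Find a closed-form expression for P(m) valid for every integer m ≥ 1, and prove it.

P(m) = m(4m^3 - m^2 + 4m + 4)

We claim P(m) = m(4m^3 - m^2 + 4m + 4) for all m ≥ 1.
Base step (m = 1): P(1) = 11, and the closed form gives 11. They agree.
Suppose the result is true for m = k, so P(k) = k(4k^3 - k^2 + 4k + 4).
Then P(k+1) = P(k) + (16k^3 + 21k^2 + 21k + 11) = (k(4k^3 - k^2 + 4k + 4)) + (16k^3 + 21k^2 + 21k + 11).
Simplifying, P(k+1) = (k + 1)(4k^3 + 11k^2 + 14k + 11) = (k+1)(4(k+1)^3 - (k+1)^2 + 4(k+1) + 4),
which is the closed form with m = k+1.
This completes the induction.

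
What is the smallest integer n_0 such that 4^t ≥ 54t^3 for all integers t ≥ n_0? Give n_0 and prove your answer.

n_0 = 8

At t = 7: 16384 < 18522, so the inequality fails and n_0 ≥ 8. We prove 4^t ≥ 54t^3 for all t ≥ 8.
For the base case t = 8: 4^t = 65536 and 54t^3 = 27648, so 65536 ≥ 27648.
Inductive step: assume the claim holds for t = k, so 4^k ≥ 54k^3.
Then 4^(k + 1) = 4·(4^k) ≥ 4·(54k^3).
Also, for k ≥ 8 we have 4·(54k^3) ≥ 54(k+1)^3, since 4 ≥ (1 + 1/k)^3 for all k ≥ 8.
Combining, 4^(k + 1) ≥ 54(k+1)^3.
Hence, by induction on t, the claim holds for every t ≥ 8.
Hence the smallest such n_0 is 8.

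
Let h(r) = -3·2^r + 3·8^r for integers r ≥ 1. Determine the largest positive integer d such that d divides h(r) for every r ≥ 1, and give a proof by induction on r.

Computing the first values: h(1) = 18 and h(2) = 180; gcd(18, 180) = 18, so d ≤ 18.
We prove 18 | -3·2^r + 3·8^r for all r ≥ 1 by induction on r.
When r = 1: h(1) = 18 = 18·(1), so 18 | h(1).
Suppose the result is true for r = j, i.e. 18 | h(j). Then
h(j+1) − 8·h(j) = (-3·2^(j+1) + 3·8^(j+1)) − 8·(-3·2^j + 3·8^j) = (-3)·2^j·(2 − 8) = (18)·2^j. Since 18 | h(j) by the inductive hypothesis, 18 | 8·h(j); and 18 | 18 since 18 = 18·1. Therefore 18 | h(j+1).
This completes the induction.
Therefore the largest such d is 18.

d = 18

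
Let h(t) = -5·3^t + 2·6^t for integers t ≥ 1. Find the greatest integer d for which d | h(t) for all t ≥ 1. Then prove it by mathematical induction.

d = 3

Computing the first values: h(1) = -3 and h(2) = 27; gcd(-3, 27) = 3, so d ≤ 3.
We prove 3 | -5·3^t + 2·6^t for all t ≥ 1 by induction on t.
For the base case t = 1: h(1) = -3 = 3·(-1), so 3 | h(1).
For the inductive step, assume it holds for an arbitrary i ≥ 1, i.e. 3 | h(i). Then
h(i+1) − 6·h(i) = (-5·3^(i+1) + 2·6^(i+1)) − 6·(-5·3^i + 2·6^i) = (-5)·3^i·(3 − 6) = (15)·3^i. Since 3 | h(i) by the inductive hypothesis, 3 | 6·h(i); and 3 | 15 since 15 = 3·5. Therefore 3 | h(i+1).
By induction, the statement is established for all t ≥ 1.
Therefore the largest such d is 3.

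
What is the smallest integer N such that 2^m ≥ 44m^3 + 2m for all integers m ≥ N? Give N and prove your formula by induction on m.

At m = 17: 131072 < 216206, so the inequality fails and N ≥ 18. We prove 2^m ≥ 44m^3 + 2m for all m ≥ 18.
Base case (m = 18): 2^m = 262144 and 44m^3 + 2m = 256644, so 262144 ≥ 256644.
Inductive step: suppose the statement holds for some r ≥ 18, so 2^r ≥ 44r^3 + 2r.
Then 2^(r + 1) = 2·(2^r) ≥ 2·(44r^3 + 2r).
Also, for r ≥ 18 we have 2·(44r^3 + 2r) ≥ 44(r+1)^3 + 2(r+1), since 2·(44r^3 + 2r) − (44(r+1)^3 + 2(r+1)) = 44r^3 - 132r^2 - 130r - 46, which is nonnegative for all r ≥ 18.
Combining, 2^(r + 1) ≥ 44(r+1)^3 + 2(r+1).
This completes the induction.
Hence the smallest such N is 18.

N = 18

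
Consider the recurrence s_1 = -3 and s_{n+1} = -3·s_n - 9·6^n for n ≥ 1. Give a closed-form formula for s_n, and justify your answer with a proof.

Computing the first terms: s_1 = -3, s_2 = -45, s_3 = -189. This suggests s_n = -(-3)^n - 6^n.
Base step (n = 1): the formula gives -3 = -3 = s_1.
Inductive step: suppose the statement holds for some p ≥ 1, so s_p = -(-3)^p - 6^p.
Then s_{p+1} = -3·s_p - 9·6^p = -3·(-(-3)^p - 6^p) - 9·6^p = -(-3)^(p + 1) - 6^(p + 1),
which is the claimed formula at n = p+1.
By induction, the statement is established for all n ≥ 1.

s_n = -(-3)^n - 6^n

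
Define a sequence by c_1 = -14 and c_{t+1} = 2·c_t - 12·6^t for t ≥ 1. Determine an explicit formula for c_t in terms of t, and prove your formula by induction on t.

c_t = 2^(t + 1) - 3·6^t

Computing the first terms: c_1 = -14, c_2 = -100, c_3 = -632. This suggests c_t = 2^(t + 1) - 3·6^t.
When t = 1: the formula gives -14 = -14 = c_1.
Inductive step: suppose the statement holds for some i ≥ 1, so c_i = 2^(i + 1) - 3·6^i.
Then c_{i+1} = 2·c_i - 12·6^i = 2·(2^(i + 1) - 3·6^i) - 12·6^i = 2^(i + 2) - 3·6^(i + 1) = 2^((i+1) + 1) - 3·6^(i+1),
which is the claimed formula at t = i+1.
Hence, by induction on t, the claim holds for every t ≥ 1.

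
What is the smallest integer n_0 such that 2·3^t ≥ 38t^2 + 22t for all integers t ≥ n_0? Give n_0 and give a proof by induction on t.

n_0 = 7

At t = 6: 1458 < 1500, so the inequality fails and n_0 ≥ 7. We prove 2·3^t ≥ 38t^2 + 22t for all t ≥ 7.
Base case (t = 7): 2·3^t = 4374 and 38t^2 + 22t = 2016, so 4374 ≥ 2016.
Inductive step: assume the claim holds for t = i, so 2·3^i ≥ 38i^2 + 22i.
Then 2·3^(i + 1) = 3·(2·3^i) ≥ 3·(38i^2 + 22i).
Also, for i ≥ 7 we have 3·(38i^2 + 22i) ≥ 38(i+1)^2 + 22(i+1), since 3·(38i^2 + 22i) − (38(i+1)^2 + 22(i+1)) = 76i^2 - 32i - 60, which is nonnegative for all i ≥ 7.
Combining, 2·3^(i + 1) ≥ 38(i+1)^2 + 22(i+1).
This completes the induction.
Hence the smallest such n_0 is 7.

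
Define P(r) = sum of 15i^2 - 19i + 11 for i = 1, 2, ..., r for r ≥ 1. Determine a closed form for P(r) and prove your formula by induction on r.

P(r) = r(5r^2 - 2r + 4)

We claim P(r) = r(5r^2 - 2r + 4) for all r ≥ 1.
Base case (r = 1): P(1) = 7, and the closed form gives 7. They agree.
For the inductive step, assume it holds for an arbitrary i ≥ 1, so P(i) = i(5i^2 - 2i + 4).
Then P(i+1) = P(i) + (15i^2 + 11i + 7) = (i(5i^2 - 2i + 4)) + (15i^2 + 11i + 7).
Simplifying, P(i+1) = (i + 1)(5i^2 + 8i + 7) = (i+1)(5(i+1)^2 - 2(i+1) + 4),
which is the closed form with r = i+1.
Hence, by induction on r, the claim holds for every r ≥ 1.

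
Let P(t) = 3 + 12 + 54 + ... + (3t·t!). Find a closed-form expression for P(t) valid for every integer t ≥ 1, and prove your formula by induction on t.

We claim P(t) = (3t + 3)t! - 3 for all t ≥ 1.
For the base case t = 1: P(1) = 3, and the closed form gives 3. They agree.
Inductive step: suppose the statement holds for some j ≥ 1, so P(j) = (3j + 3)j! - 3.
Then P(j+1) = P(j) + (3(j + 1)(j + 1)!) = ((3j + 3)j! - 3) + (3(j + 1)(j + 1)!).
Simplifying, P(j+1) = (3(j+1) + 3)(j+1)! - 3,
which is the closed form with t = j+1.
This completes the induction.

P(t) = (3t + 3)t! - 3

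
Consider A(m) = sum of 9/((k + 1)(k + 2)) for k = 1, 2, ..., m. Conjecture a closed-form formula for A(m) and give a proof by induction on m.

A(m) = 9m/(2(m + 2))

We claim A(m) = 9m/(2(m + 2)) for all m ≥ 1.
For the base case m = 1: A(1) = 3/2, and the closed form gives 3/2. They agree.
Suppose the result is true for m = k, so A(k) = 9k/(2(k + 2)).
Then A(k+1) = A(k) + (9/((k + 2)(k + 3))) = (9k/(2(k + 2))) + (9/((k + 2)(k + 3))).
Simplifying, A(k+1) = 9(k + 1)/(2(k + 3)) = 9(k+1)/(2((k+1) + 2)),
which is the closed form with m = k+1.
This completes the induction.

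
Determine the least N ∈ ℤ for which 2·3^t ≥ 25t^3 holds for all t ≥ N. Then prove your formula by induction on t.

N = 8

At t = 7: 4374 < 8575, so the inequality fails and N ≥ 8. We prove 2·3^t ≥ 25t^3 for all t ≥ 8.
When t = 8: 2·3^t = 13122 and 25t^3 = 12800, so 13122 ≥ 12800.
For the inductive step, assume it holds for an arbitrary i ≥ 8, so 2·3^i ≥ 25i^3.
Then 2·3^(i + 1) = 3·(2·3^i) ≥ 3·(25i^3).
Also, for i ≥ 8 we have 3·(25i^3) ≥ 25(i+1)^3, since 3 ≥ (1 + 1/i)^3 for all i ≥ 8.
Combining, 2·3^(i + 1) ≥ 25(i+1)^3.
This completes the induction.
Hence the smallest such N is 8.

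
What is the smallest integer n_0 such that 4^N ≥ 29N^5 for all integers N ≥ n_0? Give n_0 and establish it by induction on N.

n_0 = 12

At N = 11: 4194304 < 4670479, so the inequality fails and n_0 ≥ 12. We prove 4^N ≥ 29N^5 for all N ≥ 12.
Base case (N = 12): 4^N = 16777216 and 29N^5 = 7216128, so 16777216 ≥ 7216128.
For the inductive step, assume it holds for an arbitrary k ≥ 12, so 4^k ≥ 29k^5.
Then 4^(k + 1) = 4·(4^k) ≥ 4·(29k^5).
Also, for k ≥ 12 we have 4·(29k^5) ≥ 29(k+1)^5, since 4 ≥ (1 + 1/k)^5 for all k ≥ 12.
Combining, 4^(k + 1) ≥ 29(k+1)^5.
This completes the induction.
Hence the smallest such n_0 is 12.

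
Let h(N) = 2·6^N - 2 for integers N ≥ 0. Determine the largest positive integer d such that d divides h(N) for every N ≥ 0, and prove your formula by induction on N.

d = 10

Computing the first values: h(0) = 0 and h(1) = 10; gcd(0, 10) = 10, so d ≤ 10.
We prove 10 | 2·6^N - 2 for all N ≥ 0 by induction on N.
Base step (N = 0): h(0) = 0 = 10·(0), so 10 | h(0).
Inductive step: assume the claim holds for N = i, i.e. 10 | h(i). Then
h(i+1) = 2·6^(i+1) - 2 = 6·(2·6^i - 2) + 10 = 6·h(i) + 10. The first term is divisible by 10 by the inductive hypothesis, and 10 is divisible by 10. Hence 10 | h(i+1).
By induction, the statement is established for all N ≥ 0.
Therefore the largest such d is 10.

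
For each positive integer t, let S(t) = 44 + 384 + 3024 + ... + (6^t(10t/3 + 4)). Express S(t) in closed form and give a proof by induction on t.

S(t) = 4·6^t(t + 1) - 4

We claim S(t) = 4·6^t(t + 1) - 4 for all t ≥ 1.
When t = 1: S(1) = 44, and the closed form gives 44. They agree.
For the inductive step, assume it holds for an arbitrary j ≥ 1, so S(j) = 4·6^j(j + 1) - 4.
Then S(j+1) = S(j) + (6^j(20j + 44)) = (4·6^j(j + 1) - 4) + (6^j(20j + 44)).
Simplifying, S(j+1) = 24·6^j·j + 48·6^j - 4 = 4·6^(j+1)((j+1) + 1) - 4,
which is the closed form with t = j+1.
This completes the induction.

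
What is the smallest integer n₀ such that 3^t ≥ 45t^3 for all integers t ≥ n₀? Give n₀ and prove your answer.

At t = 9: 19683 < 32805, so the inequality fails and n₀ ≥ 10. We prove 3^t ≥ 45t^3 for all t ≥ 10.
When t = 10: 3^t = 59049 and 45t^3 = 45000, so 59049 ≥ 45000.
Inductive step: assume the claim holds for t = i, so 3^i ≥ 45i^3.
Then 3^(i + 1) = 3·(3^i) ≥ 3·(45i^3).
Also, for i ≥ 10 we have 3·(45i^3) ≥ 45(i+1)^3, since 3 ≥ (1 + 1/i)^3 for all i ≥ 10.
Combining, 3^(i + 1) ≥ 45(i+1)^3.
Hence, by induction on t, the claim holds for every t ≥ 10.
Hence the smallest such n₀ is 10.

n₀ = 10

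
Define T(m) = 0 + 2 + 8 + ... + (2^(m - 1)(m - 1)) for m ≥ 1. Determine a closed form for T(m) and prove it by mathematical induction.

T(m) = 2^m(m - 2) + 2

We claim T(m) = 2^m(m - 2) + 2 for all m ≥ 1.
Base step (m = 1): T(1) = 0, and the closed form gives 0. They agree.
Suppose the result is true for m = j, so T(j) = 2^j(j - 2) + 2.
Then T(j+1) = T(j) + (2^j·j) = (2^j(j - 2) + 2) + (2^j·j).
Simplifying, T(j+1) = 2·2^j·j - 2·2^j + 2 = 2^(j+1)((j+1) - 2) + 2,
which is the closed form with m = j+1.
Hence, by induction on m, the claim holds for every m ≥ 1.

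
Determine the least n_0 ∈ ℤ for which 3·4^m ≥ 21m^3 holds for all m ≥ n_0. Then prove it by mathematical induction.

n_0 = 5

At m = 4: 768 < 1344, so the inequality fails and n_0 ≥ 5. We prove 3·4^m ≥ 21m^3 for all m ≥ 5.
Base step (m = 5): 3·4^m = 3072 and 21m^3 = 2625, so 3072 ≥ 2625.
Inductive step: suppose the statement holds for some i ≥ 5, so 3·4^i ≥ 21i^3.
Then 3·4^(i + 1) = 4·(3·4^i) ≥ 4·(21i^3).
Also, for i ≥ 5 we have 4·(21i^3) ≥ 21(i+1)^3, since 4 ≥ (1 + 1/i)^3 for all i ≥ 5.
Combining, 3·4^(i + 1) ≥ 21(i+1)^3.
By the principle of mathematical induction, the result holds for all m ≥ 5.
Hence the smallest such n_0 is 5.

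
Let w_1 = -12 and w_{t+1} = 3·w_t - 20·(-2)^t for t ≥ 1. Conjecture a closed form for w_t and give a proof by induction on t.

w_t = (-2)^(t + 2) - 4·3^(t - 1)

Computing the first terms: w_1 = -12, w_2 = 4, w_3 = -68. This suggests w_t = (-2)^(t + 2) - 4·3^(t - 1).
Base case (t = 1): the formula gives -12 = -12 = w_1.
Suppose the result is true for t = k, so w_k = (-2)^(k + 2) - 4·3^(k - 1).
Then w_{k+1} = 3·w_k - 20·(-2)^k = 3·((-2)^(k + 2) - 4·3^(k - 1)) - 20·(-2)^k = (-2)^(k + 3) - 4·3^k = (-2)^((k+1) + 2) - 4·3^((k+1) - 1),
which is the claimed formula at t = k+1.
Hence, by induction on t, the claim holds for every t ≥ 1.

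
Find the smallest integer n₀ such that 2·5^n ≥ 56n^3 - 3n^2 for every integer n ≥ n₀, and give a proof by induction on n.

n₀ = 6

At n = 5: 6250 < 6925, so the inequality fails and n₀ ≥ 6. We prove 2·5^n ≥ 56n^3 - 3n^2 for all n ≥ 6.
When n = 6: 2·5^n = 31250 and 56n^3 - 3n^2 = 11988, so 31250 ≥ 11988.
Inductive step: assume the claim holds for n = m, so 2·5^m ≥ 56m^3 - 3m^2.
Then 2·5^(m + 1) = 5·(2·5^m) ≥ 5·(56m^3 - 3m^2).
Also, for m ≥ 6 we have 5·(56m^3 - 3m^2) ≥ 56(m+1)^3 - 3(m+1)^2, since 5·(56m^3 - 3m^2) − (56(m+1)^3 - 3(m+1)^2) = 224m^3 - 180m^2 - 162m - 53, which is nonnegative for all m ≥ 6.
Combining, 2·5^(m + 1) ≥ 56(m+1)^3 - 3(m+1)^2.
By induction, the statement is established for all n ≥ 6.
Hence the smallest such n₀ is 6.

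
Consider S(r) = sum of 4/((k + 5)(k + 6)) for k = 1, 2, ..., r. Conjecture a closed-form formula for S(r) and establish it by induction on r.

We claim S(r) = 2r/(3(r + 6)) for all r ≥ 1.
For the base case r = 1: S(1) = 2/21, and the closed form gives 2/21. They agree.
For the inductive step, assume it holds for an arbitrary k ≥ 1, so S(k) = 2k/(3(k + 6)).
Then S(k+1) = S(k) + (4/((k + 6)(k + 7))) = (2k/(3(k + 6))) + (4/((k + 6)(k + 7))).
Simplifying, S(k+1) = 2(k + 1)/(3(k + 7)) = 2(k+1)/(3((k+1) + 6)),
which is the closed form with r = k+1.
By induction, the statement is established for all r ≥ 1.

S(r) = 2r/(3(r + 6))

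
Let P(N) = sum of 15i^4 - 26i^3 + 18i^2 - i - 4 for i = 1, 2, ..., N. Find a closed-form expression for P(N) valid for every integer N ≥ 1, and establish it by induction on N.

P(N) = N(3N^4 + N^3 - 2N^2 + 2N - 2)

We claim P(N) = N(3N^4 + N^3 - 2N^2 + 2N - 2) for all N ≥ 1.
Base case (N = 1): P(1) = 2, and the closed form gives 2. They agree.
For the inductive step, assume it holds for an arbitrary i ≥ 1, so P(i) = i(3i^4 + i^3 - 2i^2 + 2i - 2).
Then P(i+1) = P(i) + (15i^4 + 34i^3 + 30i^2 + 17i + 2) = (i(3i^4 + i^3 - 2i^2 + 2i - 2)) + (15i^4 + 34i^3 + 30i^2 + 17i + 2).
Simplifying, P(i+1) = (i + 1)(3i^4 + 13i^3 + 19i^2 + 13i + 2) = (i+1)(3(i+1)^4 + (i+1)^3 - 2(i+1)^2 + 2(i+1) - 2),
which is the closed form with N = i+1.
Hence, by induction on N, the claim holds for every N ≥ 1.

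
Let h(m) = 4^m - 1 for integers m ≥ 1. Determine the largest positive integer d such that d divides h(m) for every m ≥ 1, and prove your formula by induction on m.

Computing the first values: h(1) = 3 and h(2) = 15; gcd(3, 15) = 3, so d ≤ 3.
We prove 3 | 4^m - 1 for all m ≥ 1 by induction on m.
When m = 1: h(1) = 3 = 3·(1), so 3 | h(1).
For the inductive step, assume it holds for an arbitrary k ≥ 1, i.e. 3 | h(k). Then
4^{k+1} − 1^{k+1} = 4·4^k − 1·1^k = 4·(4^k − 1^k) + (3)·1^k. The first term is divisible by 3 by the inductive hypothesis, and the second term (3)·1^k is divisible by 3 since 3 | 3. Hence 3 | h(k+1).
This completes the induction.
Therefore the largest such d is 3.

d = 3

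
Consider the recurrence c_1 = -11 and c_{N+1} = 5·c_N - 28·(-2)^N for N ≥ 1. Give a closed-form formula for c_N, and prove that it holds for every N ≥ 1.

Computing the first terms: c_1 = -11, c_2 = 1, c_3 = -107. This suggests c_N = (-2)^(N + 2) - 3·5^(N - 1).
For the base case N = 1: the formula gives -11 = -11 = c_1.
Inductive step: assume the claim holds for N = j, so c_j = (-2)^(j + 2) - 3·5^(j - 1).
Then c_{j+1} = 5·c_j - 28·(-2)^j = 5·((-2)^(j + 2) - 3·5^(j - 1)) - 28·(-2)^j = (-2)^(j + 3) - 3·5^j = (-2)^((j+1) + 2) - 3·5^((j+1) - 1),
which is the claimed formula at N = j+1.
This completes the induction.

c_N = (-2)^(N + 2) - 3·5^(N - 1)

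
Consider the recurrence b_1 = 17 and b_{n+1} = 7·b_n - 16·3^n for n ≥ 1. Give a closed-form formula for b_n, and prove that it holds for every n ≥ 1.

Computing the first terms: b_1 = 17, b_2 = 71, b_3 = 353. This suggests b_n = 4·3^n + 5·7^(n - 1).
When n = 1: the formula gives 17 = 17 = b_1.
Suppose the result is true for n = i, so b_i = 4·3^i + 5·7^(i - 1).
Then b_{i+1} = 7·b_i - 16·3^i = 7·(4·3^i + 5·7^(i - 1)) - 16·3^i = 4·3^(i + 1) + 5·7^i = 4·3^(i+1) + 5·7^((i+1) - 1),
which is the claimed formula at n = i+1.
This completes the induction.

b_n = 4·3^n + 5·7^(n - 1)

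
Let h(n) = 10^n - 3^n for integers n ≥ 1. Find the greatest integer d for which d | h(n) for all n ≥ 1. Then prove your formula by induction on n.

Computing the first values: h(1) = 7 and h(2) = 91; gcd(7, 91) = 7, so d ≤ 7.
We prove 7 | 10^n - 3^n for all n ≥ 1 by induction on n.
When n = 1: h(1) = 7 = 7·(1), so 7 | h(1).
Inductive step: suppose the statement holds for some r ≥ 1, i.e. 7 | h(r). Then
10^{r+1} − 3^{r+1} = 10·10^r − 3·3^r = 10·(10^r − 3^r) + (7)·3^r. The first term is divisible by 7 by the inductive hypothesis, and the second term (7)·3^r is divisible by 7 since 7 | 7. Hence 7 | h(r+1).
By the principle of mathematical induction, the result holds for all n ≥ 1.
Therefore the largest such d is 7.

d = 7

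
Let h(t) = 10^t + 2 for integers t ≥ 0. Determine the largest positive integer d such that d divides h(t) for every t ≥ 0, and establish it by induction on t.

Computing the first values: h(0) = 3 and h(1) = 12; gcd(3, 12) = 3, so d ≤ 3.
We prove 3 | 10^t + 2 for all t ≥ 0 by induction on t.
Base case (t = 0): h(0) = 3 = 3·(1), so 3 | h(0).
Inductive step: suppose the statement holds for some p ≥ 0, i.e. 3 | h(p). Then
h(p+1) = 10^(p+1) + 2 = 10·(10^p + 2) - 18 = 10·h(p) - 18. The first term is divisible by 3 by the inductive hypothesis, and -18 is divisible by 3. Hence 3 | h(p+1).
By the principle of mathematical induction, the result holds for all t ≥ 0.
Therefore the largest such d is 3.

d = 3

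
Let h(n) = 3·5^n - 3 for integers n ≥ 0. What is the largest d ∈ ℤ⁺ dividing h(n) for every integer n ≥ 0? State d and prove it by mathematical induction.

Computing the first values: h(0) = 0 and h(1) = 12; gcd(0, 12) = 12, so d ≤ 12.
We prove 12 | 3·5^n - 3 for all n ≥ 0 by induction on n.
When n = 0: h(0) = 0 = 12·(0), so 12 | h(0).
Inductive step: suppose the statement holds for some m ≥ 0, i.e. 12 | h(m). Then
h(m+1) = 3·5^(m+1) - 3 = 5·(3·5^m - 3) + 12 = 5·h(m) + 12. The first term is divisible by 12 by the inductive hypothesis, and 12 is divisible by 12. Hence 12 | h(m+1).
Hence, by induction on n, the claim holds for every n ≥ 0.
Therefore the largest such d is 12.

d = 12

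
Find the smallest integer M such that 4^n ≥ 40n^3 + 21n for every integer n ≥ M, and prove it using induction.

M = 7

At n = 6: 4096 < 8766, so the inequality fails and M ≥ 7. We prove 4^n ≥ 40n^3 + 21n for all n ≥ 7.
When n = 7: 4^n = 16384 and 40n^3 + 21n = 13867, so 16384 ≥ 13867.
Inductive step: assume the claim holds for n = p, so 4^p ≥ 40p^3 + 21p.
Then 4^(p + 1) = 4·(4^p) ≥ 4·(40p^3 + 21p).
Also, for p ≥ 7 we have 4·(40p^3 + 21p) ≥ 40(p+1)^3 + 21(p+1), since 4·(40p^3 + 21p) − (40(p+1)^3 + 21(p+1)) = 120p^3 - 120p^2 - 57p - 61, which is nonnegative for all p ≥ 7.
Combining, 4^(p + 1) ≥ 40(p+1)^3 + 21(p+1).
By induction, the statement is established for all n ≥ 7.
Hence the smallest such M is 7.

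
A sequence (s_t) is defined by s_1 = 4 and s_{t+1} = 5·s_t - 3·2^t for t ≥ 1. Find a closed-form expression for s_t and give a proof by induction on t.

Computing the first terms: s_1 = 4, s_2 = 14, s_3 = 58. This suggests s_t = 2^t + 2·5^(t - 1).
Base case (t = 1): the formula gives 4 = 4 = s_1.
Inductive step: suppose the statement holds for some p ≥ 1, so s_p = 2^p + 2·5^(p - 1).
Then s_{p+1} = 5·s_p - 3·2^p = 5·(2^p + 2·5^(p - 1)) - 3·2^p = 2^(p + 1) + 2·5^p = 2^(p+1) + 2·5^((p+1) - 1),
which is the claimed formula at t = p+1.
Hence, by induction on t, the claim holds for every t ≥ 1.

s_t = 2^t + 2·5^(t - 1)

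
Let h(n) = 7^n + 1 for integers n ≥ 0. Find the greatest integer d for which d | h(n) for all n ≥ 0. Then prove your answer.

d = 2

Computing the first values: h(0) = 2 and h(1) = 8; gcd(2, 8) = 2, so d ≤ 2.
We prove 2 | 7^n + 1 for all n ≥ 0 by induction on n.
When n = 0: h(0) = 2 = 2·(1), so 2 | h(0).
Inductive step: suppose the statement holds for some r ≥ 0, i.e. 2 | h(r). Then
h(r+1) = 7^(r+1) + 1 = 7·(7^r + 1) - 6 = 7·h(r) - 6. The first term is divisible by 2 by the inductive hypothesis, and -6 is divisible by 2. Hence 2 | h(r+1).
By induction, the statement is established for all n ≥ 0.
Therefore the largest such d is 2.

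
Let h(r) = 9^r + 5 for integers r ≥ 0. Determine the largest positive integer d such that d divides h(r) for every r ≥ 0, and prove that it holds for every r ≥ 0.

Computing the first values: h(0) = 6 and h(1) = 14; gcd(6, 14) = 2, so d ≤ 2.
We prove 2 | 9^r + 5 for all r ≥ 0 by induction on r.
For the base case r = 0: h(0) = 6 = 2·(3), so 2 | h(0).
For the inductive step, assume it holds for an arbitrary p ≥ 0, i.e. 2 | h(p). Then
h(p+1) = 9^(p+1) + 5 = 9·(9^p + 5) - 40 = 9·h(p) - 40. The first term is divisible by 2 by the inductive hypothesis, and -40 is divisible by 2. Hence 2 | h(p+1).
By induction, the statement is established for all r ≥ 0.
Therefore the largest such d is 2.

d = 2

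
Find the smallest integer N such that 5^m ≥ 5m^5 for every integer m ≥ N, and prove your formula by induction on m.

At m = 7: 78125 < 84035, so the inequality fails and N ≥ 8. We prove 5^m ≥ 5m^5 for all m ≥ 8.
Base step (m = 8): 5^m = 390625 and 5m^5 = 163840, so 390625 ≥ 163840.
Inductive step: assume the claim holds for m = j, so 5^j ≥ 5j^5.
Then 5^(j + 1) = 5·(5^j) ≥ 5·(5j^5).
Also, for j ≥ 8 we have 5·(5j^5) ≥ 5(j+1)^5, since 5 ≥ (1 + 1/j)^5 for all j ≥ 8.
Combining, 5^(j + 1) ≥ 5(j+1)^5.
By induction, the statement is established for all m ≥ 8.
Hence the smallest such N is 8.

N = 8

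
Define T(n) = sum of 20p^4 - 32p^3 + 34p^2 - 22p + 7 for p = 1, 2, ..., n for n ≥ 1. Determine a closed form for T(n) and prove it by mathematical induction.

We claim T(n) = n(4n^4 + 2n^3 + 2n^2 - 2n + 1) for all n ≥ 1.
Base case (n = 1): T(1) = 7, and the closed form gives 7. They agree.
Inductive step: assume the claim holds for n = p, so T(p) = p(4p^4 + 2p^3 + 2p^2 - 2p + 1).
Then T(p+1) = T(p) + (20p^4 + 48p^3 + 58p^2 + 30p + 7) = (p(4p^4 + 2p^3 + 2p^2 - 2p + 1)) + (20p^4 + 48p^3 + 58p^2 + 30p + 7).
Simplifying, T(p+1) = (p + 1)(4p^4 + 18p^3 + 32p^2 + 24p + 7) = (p+1)(4(p+1)^4 + 2(p+1)^3 + 2(p+1)^2 - 2(p+1) + 1),
which is the closed form with n = p+1.
By induction, the statement is established for all n ≥ 1.

T(n) = n(4n^4 + 2n^3 + 2n^2 - 2n + 1)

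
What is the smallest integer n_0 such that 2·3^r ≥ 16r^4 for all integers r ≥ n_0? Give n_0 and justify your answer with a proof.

At r = 10: 118098 < 160000, so the inequality fails and n_0 ≥ 11. We prove 2·3^r ≥ 16r^4 for all r ≥ 11.
For the base case r = 11: 2·3^r = 354294 and 16r^4 = 234256, so 354294 ≥ 234256.
For the inductive step, assume it holds for an arbitrary j ≥ 11, so 2·3^j ≥ 16j^4.
Then 2·3^(j + 1) = 3·(2·3^j) ≥ 3·(16j^4).
Also, for j ≥ 11 we have 3·(16j^4) ≥ 16(j+1)^4, since 3 ≥ (1 + 1/j)^4 for all j ≥ 11.
Combining, 2·3^(j + 1) ≥ 16(j+1)^4.
Hence, by induction on r, the claim holds for every r ≥ 11.
Hence the smallest such n_0 is 11.

n_0 = 11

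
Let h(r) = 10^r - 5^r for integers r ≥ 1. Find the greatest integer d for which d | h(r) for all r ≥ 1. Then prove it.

Computing the first values: h(1) = 5 and h(2) = 75; gcd(5, 75) = 5, so d ≤ 5.
We prove 5 | 10^r - 5^r for all r ≥ 1 by induction on r.
For the base case r = 1: h(1) = 5 = 5·(1), so 5 | h(1).
Inductive step: suppose the statement holds for some i ≥ 1, i.e. 5 | h(i). Then
10^{i+1} − 5^{i+1} = 10·10^i − 5·5^i = 10·(10^i − 5^i) + (5)·5^i. The first term is divisible by 5 by the inductive hypothesis, and the second term (5)·5^i is divisible by 5 since 5 | 5. Hence 5 | h(i+1).
By induction, the statement is established for all r ≥ 1.
Therefore the largest such d is 5.

d = 5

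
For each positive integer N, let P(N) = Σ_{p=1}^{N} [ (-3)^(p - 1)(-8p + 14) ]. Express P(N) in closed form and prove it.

We claim P(N) = (-3)^N(2N - 3) + 3 for all N ≥ 1.
When N = 1: P(1) = 6, and the closed form gives 6. They agree.
Suppose the result is true for N = p, so P(p) = (-3)^p(2p - 3) + 3.
Then P(p+1) = P(p) + ((-3)^p(-8p + 6)) = ((-3)^p(2p - 3) + 3) + ((-3)^p(-8p + 6)).
Simplifying, P(p+1) = -6(-3)^p·p + 3(-3)^p + 3 = (-3)^(p+1)(2(p+1) - 3) + 3,
which is the closed form with N = p+1.
This completes the induction.

P(N) = (-3)^N(2N - 3) + 3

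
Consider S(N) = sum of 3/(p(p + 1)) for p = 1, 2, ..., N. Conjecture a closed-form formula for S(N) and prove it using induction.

S(N) = 3N/(N + 1)

We claim S(N) = 3N/(N + 1) for all N ≥ 1.
For the base case N = 1: S(1) = 3/2, and the closed form gives 3/2. They agree.
Suppose the result is true for N = p, so S(p) = 3p/(p + 1).
Then S(p+1) = S(p) + (3/((p + 1)(p + 2))) = (3p/(p + 1)) + (3/((p + 1)(p + 2))).
Simplifying, S(p+1) = 3(p + 1)/(p + 2) = 3(p+1)/((p+1) + 1),
which is the closed form with N = p+1.
By induction, the statement is established for all N ≥ 1.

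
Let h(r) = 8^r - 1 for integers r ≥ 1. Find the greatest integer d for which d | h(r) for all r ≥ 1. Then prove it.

Computing the first values: h(1) = 7 and h(2) = 63; gcd(7, 63) = 7, so d ≤ 7.
We prove 7 | 8^r - 1 for all r ≥ 1 by induction on r.
Base step (r = 1): h(1) = 7 = 7·(1), so 7 | h(1).
For the inductive step, assume it holds for an arbitrary m ≥ 1, i.e. 7 | h(m). Then
8^{m+1} − 1^{m+1} = 8·8^m − 1·1^m = 8·(8^m − 1^m) + (7)·1^m. The first term is divisible by 7 by the inductive hypothesis, and the second term (7)·1^m is divisible by 7 since 7 | 7. Hence 7 | h(m+1).
Hence, by induction on r, the claim holds for every r ≥ 1.
Therefore the largest such d is 7.

d = 7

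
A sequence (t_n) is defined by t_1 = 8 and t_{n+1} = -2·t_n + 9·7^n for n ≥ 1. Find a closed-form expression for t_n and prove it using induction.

t_n = (-2)^(n - 1) + 7^n

Computing the first terms: t_1 = 8, t_2 = 47, t_3 = 347. This suggests t_n = (-2)^(n - 1) + 7^n.
Base step (n = 1): the formula gives 8 = 8 = t_1.
For the inductive step, assume it holds for an arbitrary r ≥ 1, so t_r = (-2)^(r - 1) + 7^r.
Then t_{r+1} = -2·t_r + 9·7^r = -2·((-2)^(r - 1) + 7^r) + 9·7^r = (-2)^r + 7^(r + 1) = (-2)^((r+1) - 1) + 7^(r+1),
which is the claimed formula at n = r+1.
Hence, by induction on n, the claim holds for every n ≥ 1.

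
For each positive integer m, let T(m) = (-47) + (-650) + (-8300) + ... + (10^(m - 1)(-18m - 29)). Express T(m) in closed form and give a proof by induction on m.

We claim T(m) = -10^m(2m + 3) + 3 for all m ≥ 1.
When m = 1: T(1) = -47, and the closed form gives -47. They agree.
Inductive step: suppose the statement holds for some j ≥ 1, so T(j) = -10^j(2j + 3) + 3.
Then T(j+1) = T(j) + (10^j(-18j - 47)) = (-10^j(2j + 3) + 3) + (10^j(-18j - 47)).
Simplifying, T(j+1) = -20·10^j·j - 50·10^j + 3 = -10^(j+1)(2(j+1) + 3) + 3,
which is the closed form with m = j+1.
Hence, by induction on m, the claim holds for every m ≥ 1.

T(m) = -10^m(2m + 3) + 3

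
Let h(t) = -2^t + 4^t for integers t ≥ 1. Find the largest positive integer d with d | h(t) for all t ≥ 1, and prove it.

d = 2

Computing the first values: h(1) = 2 and h(2) = 12; gcd(2, 12) = 2, so d ≤ 2.
We prove 2 | -2^t + 4^t for all t ≥ 1 by induction on t.
When t = 1: h(1) = 2 = 2·(1), so 2 | h(1).
Inductive step: assume the claim holds for t = r, i.e. 2 | h(r). Then
4^{r+1} − 2^{r+1} = 4·4^r − 2·2^r = 4·(4^r − 2^r) + (2)·2^r. The first term is divisible by 2 by the inductive hypothesis, and the second term (2)·2^r is divisible by 2 since 2 | 2. Hence 2 | h(r+1).
By the principle of mathematical induction, the result holds for all t ≥ 1.
Therefore the largest such d is 2.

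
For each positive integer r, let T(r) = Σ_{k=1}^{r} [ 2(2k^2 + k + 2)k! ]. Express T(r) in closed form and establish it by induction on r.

We claim T(r) = (4r + 2)(r + 1)! - 2 for all r ≥ 1.
For the base case r = 1: T(1) = 10, and the closed form gives 10. They agree.
Inductive step: assume the claim holds for r = k, so T(k) = (4k + 2)(k + 1)! - 2.
Then T(k+1) = T(k) + (2(2k^2 + 5k + 5)(k + 1)!) = ((4k + 2)(k + 1)! - 2) + (2(2k^2 + 5k + 5)(k + 1)!).
Simplifying, T(k+1) = (4(k+1) + 2)((k+1) + 1)! - 2,
which is the closed form with r = k+1.
Hence, by induction on r, the claim holds for every r ≥ 1.

T(r) = (4r + 2)(r + 1)! - 2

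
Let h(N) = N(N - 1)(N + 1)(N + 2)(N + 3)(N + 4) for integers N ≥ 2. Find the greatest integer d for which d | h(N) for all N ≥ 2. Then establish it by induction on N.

Computing the first values: h(2) = 720 and h(3) = 5040; gcd(720, 5040) = 720, so d ≤ 720.
We prove 720 | N(N - 1)(N + 1)(N + 2)(N + 3)(N + 4) for all N ≥ 2 by induction on N.
Base step (N = 2): h(2) = 720 = 720·(1), so 720 | h(2).
For the inductive step, assume it holds for an arbitrary k ≥ 2, i.e. 720 | h(k). Then
h(k+1) − h(k) = k·(k+1)·(k+2)·(k+3)·(k+4)·(k+5) − (k-1)·k·(k+1)·(k+2)·(k+3)·(k+4) = k·(k+1)·(k+2)·(k+3)·(k+4)·[(k+5) − (k-1)] = 6·k·(k+1)·(k+2)·(k+3)·(k+4). The product of 5 consecutive integers is divisible by (5)! = 120, so h(k+1) − h(k) is divisible by 6·120 = 720. By the inductive hypothesis 720 | h(k), hence 720 | h(k+1).
By the principle of mathematical induction, the result holds for all N ≥ 2.
Therefore the largest such d is 720.

d = 720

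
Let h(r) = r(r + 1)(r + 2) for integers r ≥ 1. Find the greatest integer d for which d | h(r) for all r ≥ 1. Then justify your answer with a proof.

d = 6

Computing the first values: h(1) = 6 and h(2) = 24; gcd(6, 24) = 6, so d ≤ 6.
We prove 6 | r(r + 1)(r + 2) for all r ≥ 1 by induction on r.
When r = 1: h(1) = 6 = 6·(1), so 6 | h(1).
For the inductive step, assume it holds for an arbitrary i ≥ 1, i.e. 6 | h(i). Then
h(i+1) − h(i) = (i+1)·(i+2)·(i+3) − i·(i+1)·(i+2) = (i+1)·(i+2)·[(i+3) − i] = 3·(i+1)·(i+2). The product of 2 consecutive integers is divisible by (2)! = 2, so h(i+1) − h(i) is divisible by 3·2 = 6. By the inductive hypothesis 6 | h(i), hence 6 | h(i+1).
This completes the induction.
Therefore the largest such d is 6.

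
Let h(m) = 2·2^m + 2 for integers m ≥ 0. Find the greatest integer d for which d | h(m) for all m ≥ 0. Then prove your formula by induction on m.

d = 2

Computing the first values: h(0) = 4 and h(1) = 6; gcd(4, 6) = 2, so d ≤ 2.
We prove 2 | 2·2^m + 2 for all m ≥ 0 by induction on m.
Base step (m = 0): h(0) = 4 = 2·(2), so 2 | h(0).
Suppose the result is true for m = i, i.e. 2 | h(i). Then
h(i+1) = 2·2^(i+1) + 2 = 2·(2·2^i + 2) - 2 = 2·h(i) - 2. The first term is divisible by 2 by the inductive hypothesis, and -2 is divisible by 2. Hence 2 | h(i+1).
This completes the induction.
Therefore the largest such d is 2.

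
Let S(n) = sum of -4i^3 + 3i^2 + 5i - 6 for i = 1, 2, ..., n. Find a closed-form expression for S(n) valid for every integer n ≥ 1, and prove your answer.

S(n) = -n(n^3 + n^2 - 3n + 3)

We claim S(n) = -n(n^3 + n^2 - 3n + 3) for all n ≥ 1.
When n = 1: S(1) = -2, and the closed form gives -2. They agree.
Suppose the result is true for n = i, so S(i) = i(-i^3 - i^2 + 3i - 3).
Then S(i+1) = S(i) + (-4i^3 - 9i^2 - i - 2) = (i(-i^3 - i^2 + 3i - 3)) + (-4i^3 - 9i^2 - i - 2).
Simplifying, S(i+1) = -(i + 1)(i^3 + 4i^2 + 2i + 2) = -(i+1)((i+1)^3 + (i+1)^2 - 3(i+1) + 3),
which is the closed form with n = i+1.
By the principle of mathematical induction, the result holds for all n ≥ 1.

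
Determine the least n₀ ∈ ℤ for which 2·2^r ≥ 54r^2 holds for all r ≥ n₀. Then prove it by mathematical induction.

n₀ = 12

At r = 11: 4096 < 6534, so the inequality fails and n₀ ≥ 12. We prove 2·2^r ≥ 54r^2 for all r ≥ 12.
Base case (r = 12): 2·2^r = 8192 and 54r^2 = 7776, so 8192 ≥ 7776.
Inductive step: suppose the statement holds for some j ≥ 12, so 2·2^j ≥ 54j^2.
Then 2·2^(j + 1) = 2·(2·2^j) ≥ 2·(54j^2).
Also, for j ≥ 12 we have 2·(54j^2) ≥ 54(j+1)^2, since 2 ≥ (1 + 1/j)^2 for all j ≥ 12.
Combining, 2·2^(j + 1) ≥ 54(j+1)^2.
By induction, the statement is established for all r ≥ 12.
Hence the smallest such n₀ is 12.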